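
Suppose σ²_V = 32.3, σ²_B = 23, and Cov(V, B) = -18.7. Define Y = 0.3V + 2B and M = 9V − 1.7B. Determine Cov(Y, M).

Cov(Y, M) = -318.053

By bilinearity, Cov(Y, M) = ac·σ²_V + bd·σ²_B + (ad+bc)·Cov(V, B), with a=0.3, b=2, c=9, d=-1.7.
ac·σ²_V = 0.3·9·32.3 = 87.21
bd·σ²_B = 2·(-1.7)·23 = -78.2
(ad+bc)·Cov(V, B) = (17.49)·(-18.7) = -327.063
Cov(Y, M) = 87.21 + (-78.2) + (-327.063) = -318.053.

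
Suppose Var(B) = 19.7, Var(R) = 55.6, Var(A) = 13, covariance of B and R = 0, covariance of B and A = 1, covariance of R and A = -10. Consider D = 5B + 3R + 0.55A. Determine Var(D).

Var(D) = a²·Var(B) + b²·Var(R) + c²·Var(A) + 2ab·covariance of B and R + 2ac·covariance of B and A + 2bc·covariance of R and A, with a = 5, b = 3, c = 0.55.
= 492.5 + 500.4 + 3.9325 + 0 + 5.5 + (-33)
= 969.3325.

Var(D) = 969.3325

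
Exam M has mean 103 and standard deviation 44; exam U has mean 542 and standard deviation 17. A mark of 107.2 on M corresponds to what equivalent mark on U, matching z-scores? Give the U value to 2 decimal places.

U = 543.62

z = (107.2 − 103)/44 ≈ 0.0955.
U = 542 + z·17 = 542 + (107.2 − 103)·17/44 ≈ 543.62.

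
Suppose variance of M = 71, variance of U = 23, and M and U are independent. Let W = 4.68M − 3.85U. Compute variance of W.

variance of W = 1895.9879

variance of W = a²·variance of M + b²·variance of U + 2ab·covariance of M and U with a = 4.68, b = -3.85.
Independence gives covariance of M and U = 0.
= 4.68²·71 + (-3.85)²·23 + 2·4.68·(-3.85)·0
= 1555.0704 + 340.9175 + 0 = 1895.9879.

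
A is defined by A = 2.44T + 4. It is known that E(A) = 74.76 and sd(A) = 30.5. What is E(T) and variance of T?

From A = 2.44T + 4: E(A) = a·E(T) + b, so E(T) = (E(A) − b)/a = (74.76 − 4)/2.44 = 29.
variance of A = 30.5² = 930.25.
variance of A = a²·variance of T, so variance of T = 930.25/2.44² = 156.25.

E(T) = 29, variance of T = 156.25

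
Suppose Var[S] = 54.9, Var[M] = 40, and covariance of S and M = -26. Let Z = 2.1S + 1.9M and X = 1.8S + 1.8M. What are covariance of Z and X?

By bilinearity, covariance of Z and X = ac·Var[S] + bd·Var[M] + (ad+bc)·covariance of S and M, with a=2.1, b=1.9, c=1.8, d=1.8.
ac·Var[S] = 2.1·1.8·54.9 = 207.522
bd·Var[M] = 1.9·1.8·40 = 136.8
(ad+bc)·covariance of S and M = (7.2)·(-26) = -187.2
covariance of Z and X = 207.522 + 136.8 + (-187.2) = 157.122.

covariance of Z and X = 157.122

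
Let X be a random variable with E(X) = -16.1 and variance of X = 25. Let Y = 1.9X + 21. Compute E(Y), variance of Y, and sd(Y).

E(Y) = -9.59, variance of Y = 90.25, sd(Y) = 9.5

Y = 1.9X + 21 is linear with a = 1.9, b = 21.
E(Y) = a·E(X) + b = 1.9·(-16.1) + 21 = -9.59.
variance of Y = a²·variance of X = 1.9²·25 = 90.25 (the additive constant 21 does not affect variance).
sd(X) = √25 = 5.
sd(Y) = |a|·sd(X) = |1.9|·5 = 9.5.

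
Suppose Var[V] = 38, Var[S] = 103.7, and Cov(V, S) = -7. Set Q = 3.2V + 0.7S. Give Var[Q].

Var[Q] = a²·Var[V] + b²·Var[S] + 2ab·Cov(V, S) with a = 3.2, b = 0.7.
= 3.2²·38 + 0.7²·103.7 + 2·3.2·0.7·(-7)
= 389.12 + 50.813 + (-31.36) = 408.573.

Var[Q] = 408.573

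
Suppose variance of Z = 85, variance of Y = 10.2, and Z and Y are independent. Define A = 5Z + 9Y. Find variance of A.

variance of A = 2951.2

variance of A = a²·variance of Z + b²·variance of Y + 2ab·covariance of Z and Y with a = 5, b = 9.
Independence gives covariance of Z and Y = 0.
= 5²·85 + 9²·10.2 + 2·5·9·0
= 2125 + 826.2 + 0 = 2951.2.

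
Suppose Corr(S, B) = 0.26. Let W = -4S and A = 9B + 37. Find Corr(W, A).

Corr(W, A) = -0.26

Linear rescalings preserve |correlation|; the slopes -4 and 9 have opposite signs, so the correlation flips sign: Corr(W, A) = −Corr(S, B) = -0.26.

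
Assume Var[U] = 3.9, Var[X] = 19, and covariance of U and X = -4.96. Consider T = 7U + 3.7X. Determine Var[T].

Var[T] = 194.282

Var[T] = a²·Var[U] + b²·Var[X] + 2ab·covariance of U and X with a = 7, b = 3.7.
= 7²·3.9 + 3.7²·19 + 2·7·3.7·(-4.96)
= 191.1 + 260.11 + (-256.928) = 194.282.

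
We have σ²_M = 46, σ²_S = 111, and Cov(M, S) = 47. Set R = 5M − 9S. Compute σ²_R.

σ²_R = a²·σ²_M + b²·σ²_S + 2ab·Cov(M, S) with a = 5, b = -9.
= 5²·46 + (-9)²·111 + 2·5·(-9)·47
= 1150 + 8991 + (-4230) = 5911.

σ²_R = 5911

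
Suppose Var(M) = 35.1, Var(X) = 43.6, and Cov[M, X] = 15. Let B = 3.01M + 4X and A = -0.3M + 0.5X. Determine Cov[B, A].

By bilinearity, Cov[B, A] = ac·Var(M) + bd·Var(X) + (ad+bc)·Cov[M, X], with a=3.01, b=4, c=-0.3, d=0.5.
ac·Var(M) = 3.01·(-0.3)·35.1 = -31.6953
bd·Var(X) = 4·0.5·43.6 = 87.2
(ad+bc)·Cov[M, X] = (0.305)·15 = 4.575
Cov[B, A] = -31.6953 + 87.2 + 4.575 = 60.0797.

Cov[B, A] = 60.0797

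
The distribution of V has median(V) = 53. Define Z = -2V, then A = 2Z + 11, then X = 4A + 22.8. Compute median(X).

median(Z) = (-2)·53 = -106.
median(A) = 2·(-106) + 11 = -201.
median(X) = 4·(-201) + 22.8 = -781.2.

median(X) = -781.2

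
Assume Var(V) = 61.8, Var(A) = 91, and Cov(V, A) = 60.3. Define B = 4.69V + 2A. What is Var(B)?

Var(B) = a²·Var(V) + b²·Var(A) + 2ab·Cov(V, A) with a = 4.69, b = 2.
= 4.69²·61.8 + 2²·91 + 2·4.69·2·60.3
= 1359.35898 + 364 + 1131.228 = 2854.58698.

Var(B) = 2854.58698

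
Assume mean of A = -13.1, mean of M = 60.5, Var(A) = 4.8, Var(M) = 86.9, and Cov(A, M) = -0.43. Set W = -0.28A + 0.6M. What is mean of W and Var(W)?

mean of W = 39.968, Var(W) = 31.8048

mean of W = (-0.28)·mean of A + 0.6·mean of M = (-0.28)·(-13.1) + 0.6·60.5 = 39.968.
Var(W) = a²·Var(A) + b²·Var(M) + 2ab·Cov(A, M) with a = -0.28, b = 0.6.
= (-0.28)²·4.8 + 0.6²·86.9 + 2·(-0.28)·0.6·(-0.43)
= 0.37632 + 31.284 + 0.14448 = 31.8048.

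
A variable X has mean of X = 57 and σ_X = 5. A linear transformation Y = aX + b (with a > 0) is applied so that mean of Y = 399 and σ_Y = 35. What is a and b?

a = 7, b = 0

σ_Y = a·σ_X (a > 0), so a = 35/5 = 7.
mean of Y = a·mean of X + b, so b = 399 − 7·57 = 0.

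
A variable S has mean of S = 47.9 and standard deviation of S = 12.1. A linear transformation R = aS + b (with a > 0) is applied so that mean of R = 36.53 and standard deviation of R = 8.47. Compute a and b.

standard deviation of R = a·standard deviation of S (a > 0), so a = 8.47/12.1 = 0.7.
mean of R = a·mean of S + b, so b = 36.53 − 0.7·47.9 = 3.

a = 0.7, b = 3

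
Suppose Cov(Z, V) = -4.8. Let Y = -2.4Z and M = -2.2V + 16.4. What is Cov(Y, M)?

Cov(Y, M) = a·c·Cov(Z, V) = (-2.4)·(-2.2)·(-4.8) = -25.344. Additive constants drop out.

Cov(Y, M) = -25.344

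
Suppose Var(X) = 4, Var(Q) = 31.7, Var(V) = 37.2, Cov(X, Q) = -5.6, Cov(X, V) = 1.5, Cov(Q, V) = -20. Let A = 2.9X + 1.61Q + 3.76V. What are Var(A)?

Var(A) = 380.00349

Var(A) = a²·Var(X) + b²·Var(Q) + c²·Var(V) + 2ab·Cov(X, Q) + 2ac·Cov(X, V) + 2bc·Cov(Q, V), with a = 2.9, b = 1.61, c = 3.76.
= 33.64 + 82.16957 + 525.91872 + (-52.2928) + 32.712 + (-242.144)
= 380.00349.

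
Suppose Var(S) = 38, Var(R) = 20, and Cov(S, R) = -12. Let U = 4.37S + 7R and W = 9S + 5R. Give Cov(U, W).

By bilinearity, Cov(U, W) = ac·Var(S) + bd·Var(R) + (ad+bc)·Cov(S, R), with a=4.37, b=7, c=9, d=5.
ac·Var(S) = 4.37·9·38 = 1494.54
bd·Var(R) = 7·5·20 = 700
(ad+bc)·Cov(S, R) = (84.85)·(-12) = -1018.2
Cov(U, W) = 1494.54 + 700 + (-1018.2) = 1176.34.

Cov(U, W) = 1176.34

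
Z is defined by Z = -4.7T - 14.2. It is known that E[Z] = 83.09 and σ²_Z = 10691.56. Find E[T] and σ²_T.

E[T] = -20.7, σ²_T = 484

From Z = -4.7T - 14.2: E[Z] = a·E[T] + b, so E[T] = (E[Z] − b)/a = (83.09 − (-14.2))/(-4.7) = -20.7.
σ²_Z = a²·σ²_T, so σ²_T = 10691.56/(-4.7)² = 484.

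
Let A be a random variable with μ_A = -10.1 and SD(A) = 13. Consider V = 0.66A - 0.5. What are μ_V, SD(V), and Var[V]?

V = 0.66A - 0.5 is linear with a = 0.66, b = -0.5.
μ_V = a·μ_A + b = 0.66·(-10.1) + (-0.5) = -7.166.
SD(V) = |a|·SD(A) = |0.66|·13 = 8.58.
Var[A] = 13² = 169.
Var[V] = a²·Var[A] = 0.66²·169 = 73.6164 (the additive constant -0.5 does not affect variance).

μ_V = -7.166, SD(V) = 8.58, Var[V] = 73.6164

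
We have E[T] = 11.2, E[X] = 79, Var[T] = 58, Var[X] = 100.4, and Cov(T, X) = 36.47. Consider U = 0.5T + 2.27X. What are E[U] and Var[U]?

E[U] = 0.5·E[T] + 2.27·E[X] = 0.5·11.2 + 2.27·79 = 184.93.
Var[U] = a²·Var[T] + b²·Var[X] + 2ab·Cov(T, X) with a = 0.5, b = 2.27.
= 0.5²·58 + 2.27²·100.4 + 2·0.5·2.27·36.47
= 14.5 + 517.35116 + 82.7869 = 614.63806.

E[U] = 184.93, Var[U] = 614.63806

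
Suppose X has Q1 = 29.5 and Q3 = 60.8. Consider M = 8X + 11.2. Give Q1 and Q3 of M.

Q1(M) = 247.2, Q3(M) = 497.6

a = 8 > 0: Q1(M) = a·Q1(X)+b = 247.2, Q3(M) = a·Q3(X)+b = 497.6.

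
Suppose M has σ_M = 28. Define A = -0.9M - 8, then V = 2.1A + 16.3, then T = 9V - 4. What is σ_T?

σ_T = 476.28

σ_A = |-0.9|·28 = 25.2.
σ_V = |2.1|·25.2 = 52.92.
σ_T = |9|·52.92 = 476.28.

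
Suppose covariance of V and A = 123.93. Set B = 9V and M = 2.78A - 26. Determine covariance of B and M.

covariance of B and M = a·c·covariance of V and A = 9·2.78·123.93 = 3100.7286. Additive constants drop out.

covariance of B and M = 3100.7286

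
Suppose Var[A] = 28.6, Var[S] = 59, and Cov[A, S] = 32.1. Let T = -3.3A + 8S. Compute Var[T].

Var[T] = a²·Var[A] + b²·Var[S] + 2ab·Cov[A, S] with a = -3.3, b = 8.
= (-3.3)²·28.6 + 8²·59 + 2·(-3.3)·8·32.1
= 311.454 + 3776 + (-1694.88) = 2392.574.

Var[T] = 2392.574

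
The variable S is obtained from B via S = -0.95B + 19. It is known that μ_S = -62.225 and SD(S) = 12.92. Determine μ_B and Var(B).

From S = -0.95B + 19: μ_S = a·μ_B + b, so μ_B = (μ_S − b)/a = (-62.225 − 19)/(-0.95) = 85.5.
Var(S) = 12.92² = 166.9264.
Var(S) = a²·Var(B), so Var(B) = 166.9264/(-0.95)² = 184.96.

μ_B = 85.5, Var(B) = 184.96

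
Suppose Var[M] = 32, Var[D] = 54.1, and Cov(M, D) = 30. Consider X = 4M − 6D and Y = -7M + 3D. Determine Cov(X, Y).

By bilinearity, Cov(X, Y) = ac·Var[M] + bd·Var[D] + (ad+bc)·Cov(M, D), with a=4, b=-6, c=-7, d=3.
ac·Var[M] = 4·(-7)·32 = -896
bd·Var[D] = (-6)·3·54.1 = -973.8
(ad+bc)·Cov(M, D) = (54)·30 = 1620
Cov(X, Y) = -896 + (-973.8) + 1620 = -249.8.

Cov(X, Y) = -249.8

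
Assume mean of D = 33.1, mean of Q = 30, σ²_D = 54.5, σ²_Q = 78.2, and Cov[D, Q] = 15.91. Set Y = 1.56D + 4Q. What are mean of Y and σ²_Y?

mean of Y = 1.56·mean of D + 4·mean of Q = 1.56·33.1 + 4·30 = 171.636.
σ²_Y = a²·σ²_D + b²·σ²_Q + 2ab·Cov[D, Q] with a = 1.56, b = 4.
= 1.56²·54.5 + 4²·78.2 + 2·1.56·4·15.91
= 132.6312 + 1251.2 + 198.5568 = 1582.388.

mean of Y = 171.636, σ²_Y = 1582.388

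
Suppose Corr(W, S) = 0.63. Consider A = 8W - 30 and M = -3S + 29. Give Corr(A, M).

Corr(A, M) = -0.63

Linear rescalings preserve |correlation|; the slopes 8 and -3 have opposite signs, so the correlation flips sign: Corr(A, M) = −Corr(W, S) = -0.63.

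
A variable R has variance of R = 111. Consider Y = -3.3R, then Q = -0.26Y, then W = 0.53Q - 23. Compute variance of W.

variance of W = 22.9535199036

variance of Y = (-3.3)²·111 = 1208.79.
variance of Q = (-0.26)²·1208.79 = 81.714204.
variance of W = 0.53²·81.714204 = 22.9535199036.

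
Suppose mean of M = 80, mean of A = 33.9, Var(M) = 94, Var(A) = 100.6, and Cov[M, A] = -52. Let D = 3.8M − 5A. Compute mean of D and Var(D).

mean of D = 3.8·mean of M + (-5)·mean of A = 3.8·80 + (-5)·33.9 = 134.5.
Var(D) = a²·Var(M) + b²·Var(A) + 2ab·Cov[M, A] with a = 3.8, b = -5.
= 3.8²·94 + (-5)²·100.6 + 2·3.8·(-5)·(-52)
= 1357.36 + 2515 + 1976 = 5848.36.

mean of D = 134.5, Var(D) = 5848.36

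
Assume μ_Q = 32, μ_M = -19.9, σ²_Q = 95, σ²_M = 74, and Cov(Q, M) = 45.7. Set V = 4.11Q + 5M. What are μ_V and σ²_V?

μ_V = 4.11·μ_Q + 5·μ_M = 4.11·32 + 5·(-19.9) = 32.02.
σ²_V = a²·σ²_Q + b²·σ²_M + 2ab·Cov(Q, M) with a = 4.11, b = 5.
= 4.11²·95 + 5²·74 + 2·4.11·5·45.7
= 1604.7495 + 1850 + 1878.27 = 5333.0195.

μ_V = 32.02, σ²_V = 5333.0195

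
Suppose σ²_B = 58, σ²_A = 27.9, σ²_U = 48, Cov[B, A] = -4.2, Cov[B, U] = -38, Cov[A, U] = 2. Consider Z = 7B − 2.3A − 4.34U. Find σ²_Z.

σ²_Z = 6377.7478

σ²_Z = a²·σ²_B + b²·σ²_A + c²·σ²_U + 2ab·Cov[B, A] + 2ac·Cov[B, U] + 2bc·Cov[A, U], with a = 7, b = -2.3, c = -4.34.
= 2842 + 147.591 + 904.1088 + 135.24 + 2308.88 + 39.928
= 6377.7478.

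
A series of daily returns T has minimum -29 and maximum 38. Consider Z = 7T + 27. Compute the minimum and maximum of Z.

a = 7 > 0, so min(Z) = a·min(T)+b = 7·(-29) + 27 = -176 and max(Z) = 7·38 + 27 = 293.

min(Z) = -176, max(Z) = 293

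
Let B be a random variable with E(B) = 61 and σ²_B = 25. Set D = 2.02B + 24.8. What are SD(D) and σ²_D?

SD(D) = 10.1, σ²_D = 102.01

D = 2.02B + 24.8 is linear with a = 2.02, b = 24.8.
SD(B) = √25 = 5.
SD(D) = |a|·SD(B) = |2.02|·5 = 10.1.
σ²_D = a²·σ²_B = 2.02²·25 = 102.01 (the additive constant 24.8 does not affect variance).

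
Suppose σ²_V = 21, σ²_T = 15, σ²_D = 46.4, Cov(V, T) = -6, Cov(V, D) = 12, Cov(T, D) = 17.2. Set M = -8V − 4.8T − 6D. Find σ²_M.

σ²_M = 5041.92

σ²_M = a²·σ²_V + b²·σ²_T + c²·σ²_D + 2ab·Cov(V, T) + 2ac·Cov(V, D) + 2bc·Cov(T, D), with a = -8, b = -4.8, c = -6.
= 1344 + 345.6 + 1670.4 + (-460.8) + 1152 + 990.72
= 5041.92.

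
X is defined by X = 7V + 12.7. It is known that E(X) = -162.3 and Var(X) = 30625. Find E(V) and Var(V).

E(V) = -25, Var(V) = 625

From X = 7V + 12.7: E(X) = a·E(V) + b, so E(V) = (E(X) − b)/a = (-162.3 − 12.7)/7 = -25.
Var(X) = a²·Var(V), so Var(V) = 30625/7² = 625.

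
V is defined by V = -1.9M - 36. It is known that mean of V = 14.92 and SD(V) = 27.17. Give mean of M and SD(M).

From V = -1.9M - 36: mean of V = a·mean of M + b, so mean of M = (mean of V − b)/a = (14.92 − (-36))/(-1.9) = -26.8.
SD(V) = |a|·SD(M), so SD(M) = 27.17/|-1.9| = 14.3.

mean of M = -26.8, SD(M) = 14.3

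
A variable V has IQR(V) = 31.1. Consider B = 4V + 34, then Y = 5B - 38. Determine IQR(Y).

IQR(Y) = 622

IQR(B) = |4|·31.1 = 124.4.
IQR(Y) = |5|·124.4 = 622.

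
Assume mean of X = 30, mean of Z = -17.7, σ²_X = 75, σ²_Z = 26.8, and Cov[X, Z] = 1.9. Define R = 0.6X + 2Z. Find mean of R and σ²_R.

mean of R = -17.4, σ²_R = 138.76

mean of R = 0.6·mean of X + 2·mean of Z = 0.6·30 + 2·(-17.7) = -17.4.
σ²_R = a²·σ²_X + b²·σ²_Z + 2ab·Cov[X, Z] with a = 0.6, b = 2.
= 0.6²·75 + 2²·26.8 + 2·0.6·2·1.9
= 27 + 107.2 + 4.56 = 138.76.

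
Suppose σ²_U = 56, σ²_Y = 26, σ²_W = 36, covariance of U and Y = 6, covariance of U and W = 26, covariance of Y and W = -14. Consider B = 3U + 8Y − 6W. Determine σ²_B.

σ²_B = a²·σ²_U + b²·σ²_Y + c²·σ²_W + 2ab·covariance of U and Y + 2ac·covariance of U and W + 2bc·covariance of Y and W, with a = 3, b = 8, c = -6.
= 504 + 1664 + 1296 + 288 + (-936) + 1344
= 4160.

σ²_B = 4160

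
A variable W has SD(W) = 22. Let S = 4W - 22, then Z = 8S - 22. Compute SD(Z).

SD(Z) = 704

SD(S) = |4|·22 = 88.
SD(Z) = |8|·88 = 704.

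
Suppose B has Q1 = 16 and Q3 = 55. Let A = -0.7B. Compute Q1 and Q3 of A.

Q1(A) = -38.5, Q3(A) = -11.2

a = -0.7 < 0 reverses order: Q1(A) comes from Q3(B), Q3(A) from Q1(B).
Q1(A) = (-0.7)·55 = -38.5; Q3(A) = (-0.7)·16 = -11.2.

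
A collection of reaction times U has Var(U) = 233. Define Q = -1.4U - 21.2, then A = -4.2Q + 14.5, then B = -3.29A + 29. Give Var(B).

Var(Q) = (-1.4)²·233 = 456.68.
Var(A) = (-4.2)²·456.68 = 8055.8352.
Var(B) = (-3.29)²·8055.8352 = 87197.16578832.

Var(B) = 87197.16578832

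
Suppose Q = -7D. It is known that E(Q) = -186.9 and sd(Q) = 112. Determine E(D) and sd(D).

From Q = -7D: E(Q) = a·E(D) + b, so E(D) = (E(Q) − b)/a = (-186.9 − 0)/(-7) = 26.7.
sd(Q) = |a|·sd(D), so sd(D) = 112/|-7| = 16.

E(D) = 26.7, sd(D) = 16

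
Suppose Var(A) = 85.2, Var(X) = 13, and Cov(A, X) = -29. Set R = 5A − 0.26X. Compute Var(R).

Var(R) = a²·Var(A) + b²·Var(X) + 2ab·Cov(A, X) with a = 5, b = -0.26.
= 5²·85.2 + (-0.26)²·13 + 2·5·(-0.26)·(-29)
= 2130 + 0.8788 + 75.4 = 2206.2788.

Var(R) = 2206.2788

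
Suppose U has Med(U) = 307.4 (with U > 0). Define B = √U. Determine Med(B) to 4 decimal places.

Med(B) = 17.5328

√U is monotone on this domain, so Med(B) = √(307.4) ≈ 17.5328.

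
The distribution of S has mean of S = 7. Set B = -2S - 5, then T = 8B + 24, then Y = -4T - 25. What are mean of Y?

mean of Y = 487

mean of B = (-2)·7 + (-5) = -19.
mean of T = 8·(-19) + 24 = -128.
mean of Y = (-4)·(-128) + (-25) = 487.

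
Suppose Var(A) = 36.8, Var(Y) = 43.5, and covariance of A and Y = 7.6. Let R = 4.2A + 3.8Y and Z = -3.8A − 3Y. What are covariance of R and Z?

covariance of R and Z = -1288.732

By bilinearity, covariance of R and Z = ac·Var(A) + bd·Var(Y) + (ad+bc)·covariance of A and Y, with a=4.2, b=3.8, c=-3.8, d=-3.
ac·Var(A) = 4.2·(-3.8)·36.8 = -587.328
bd·Var(Y) = 3.8·(-3)·43.5 = -495.9
(ad+bc)·covariance of A and Y = (-27.04)·7.6 = -205.504
covariance of R and Z = -587.328 + (-495.9) + (-205.504) = -1288.732.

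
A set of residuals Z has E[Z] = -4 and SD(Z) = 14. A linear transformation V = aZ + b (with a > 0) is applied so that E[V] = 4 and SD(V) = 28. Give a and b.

a = 2, b = 12

SD(V) = a·SD(Z) (a > 0), so a = 28/14 = 2.
E[V] = a·E[Z] + b, so b = 4 − 2·(-4) = 12.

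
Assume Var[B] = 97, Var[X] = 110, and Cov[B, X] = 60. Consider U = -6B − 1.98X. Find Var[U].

Var[U] = a²·Var[B] + b²·Var[X] + 2ab·Cov[B, X] with a = -6, b = -1.98.
= (-6)²·97 + (-1.98)²·110 + 2·(-6)·(-1.98)·60
= 3492 + 431.244 + 1425.6 = 5348.844.

Var[U] = 5348.844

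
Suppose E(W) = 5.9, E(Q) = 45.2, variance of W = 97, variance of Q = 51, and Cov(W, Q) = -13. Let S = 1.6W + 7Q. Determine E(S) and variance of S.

E(S) = 325.84, variance of S = 2456.12

E(S) = 1.6·E(W) + 7·E(Q) = 1.6·5.9 + 7·45.2 = 325.84.
variance of S = a²·variance of W + b²·variance of Q + 2ab·Cov(W, Q) with a = 1.6, b = 7.
= 1.6²·97 + 7²·51 + 2·1.6·7·(-13)
= 248.32 + 2499 + (-291.2) = 2456.12.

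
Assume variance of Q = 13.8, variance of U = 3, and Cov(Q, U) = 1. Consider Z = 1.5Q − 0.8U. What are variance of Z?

variance of Z = a²·variance of Q + b²·variance of U + 2ab·Cov(Q, U) with a = 1.5, b = -0.8.
= 1.5²·13.8 + (-0.8)²·3 + 2·1.5·(-0.8)·1
= 31.05 + 1.92 + (-2.4) = 30.57.

variance of Z = 30.57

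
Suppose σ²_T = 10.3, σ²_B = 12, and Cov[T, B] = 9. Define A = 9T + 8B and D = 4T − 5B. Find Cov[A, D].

Cov[A, D] = -226.2

By bilinearity, Cov[A, D] = ac·σ²_T + bd·σ²_B + (ad+bc)·Cov[T, B], with a=9, b=8, c=4, d=-5.
ac·σ²_T = 9·4·10.3 = 370.8
bd·σ²_B = 8·(-5)·12 = -480
(ad+bc)·Cov[T, B] = (-13)·9 = -117
Cov[A, D] = 370.8 + (-480) + (-117) = -226.2.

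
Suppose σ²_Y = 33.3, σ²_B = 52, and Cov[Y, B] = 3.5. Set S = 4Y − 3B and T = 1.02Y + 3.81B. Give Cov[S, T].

Cov[S, T] = -415.866

By bilinearity, Cov[S, T] = ac·σ²_Y + bd·σ²_B + (ad+bc)·Cov[Y, B], with a=4, b=-3, c=1.02, d=3.81.
ac·σ²_Y = 4·1.02·33.3 = 135.864
bd·σ²_B = (-3)·3.81·52 = -594.36
(ad+bc)·Cov[Y, B] = (12.18)·3.5 = 42.63
Cov[S, T] = 135.864 + (-594.36) + 42.63 = -415.866.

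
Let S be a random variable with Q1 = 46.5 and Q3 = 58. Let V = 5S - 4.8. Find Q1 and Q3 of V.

a = 5 > 0: Q1(V) = a·Q1(S)+b = 227.7, Q3(V) = a·Q3(S)+b = 285.2.

Q1(V) = 227.7, Q3(V) = 285.2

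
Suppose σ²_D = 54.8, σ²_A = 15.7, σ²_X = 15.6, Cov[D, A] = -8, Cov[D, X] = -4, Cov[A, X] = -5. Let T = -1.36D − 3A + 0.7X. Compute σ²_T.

σ²_T = a²·σ²_D + b²·σ²_A + c²·σ²_X + 2ab·Cov[D, A] + 2ac·Cov[D, X] + 2bc·Cov[A, X], with a = -1.36, b = -3, c = 0.7.
= 101.35808 + 141.3 + 7.644 + (-65.28) + 7.616 + 21
= 213.63808.

σ²_T = 213.63808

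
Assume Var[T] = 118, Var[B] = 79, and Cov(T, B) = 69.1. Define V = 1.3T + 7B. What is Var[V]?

Var[V] = 5328.04

Var[V] = a²·Var[T] + b²·Var[B] + 2ab·Cov(T, B) with a = 1.3, b = 7.
= 1.3²·118 + 7²·79 + 2·1.3·7·69.1
= 199.42 + 3871 + 1257.62 = 5328.04.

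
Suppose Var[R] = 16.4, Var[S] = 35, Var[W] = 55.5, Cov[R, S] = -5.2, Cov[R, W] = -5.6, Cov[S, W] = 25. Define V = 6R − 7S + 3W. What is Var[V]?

Var[V] = 1990.1

Var[V] = a²·Var[R] + b²·Var[S] + c²·Var[W] + 2ab·Cov[R, S] + 2ac·Cov[R, W] + 2bc·Cov[S, W], with a = 6, b = -7, c = 3.
= 590.4 + 1715 + 499.5 + 436.8 + (-201.6) + (-1050)
= 1990.1.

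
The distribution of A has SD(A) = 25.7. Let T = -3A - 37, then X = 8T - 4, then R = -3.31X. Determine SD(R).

SD(R) = 2041.608

SD(T) = |-3|·25.7 = 77.1.
SD(X) = |8|·77.1 = 616.8.
SD(R) = |-3.31|·616.8 = 2041.608.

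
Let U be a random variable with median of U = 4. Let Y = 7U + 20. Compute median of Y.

median of Y = 48

A linear map preserves order up to sign, so median of Y = a·median of U + b = 7·4 + 20 = 48.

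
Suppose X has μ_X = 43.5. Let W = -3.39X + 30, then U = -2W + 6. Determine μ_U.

μ_W = (-3.39)·43.5 + 30 = -117.465.
μ_U = (-2)·(-117.465) + 6 = 240.93.

μ_U = 240.93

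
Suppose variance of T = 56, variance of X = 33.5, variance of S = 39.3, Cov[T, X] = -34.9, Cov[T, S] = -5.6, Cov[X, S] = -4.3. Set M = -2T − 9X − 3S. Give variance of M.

variance of M = 1735.4

variance of M = a²·variance of T + b²·variance of X + c²·variance of S + 2ab·Cov[T, X] + 2ac·Cov[T, S] + 2bc·Cov[X, S], with a = -2, b = -9, c = -3.
= 224 + 2713.5 + 353.7 + (-1256.4) + (-67.2) + (-232.2)
= 1735.4.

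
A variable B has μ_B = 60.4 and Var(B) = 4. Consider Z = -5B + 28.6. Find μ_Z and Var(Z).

μ_Z = -273.4, Var(Z) = 100

Z = -5B + 28.6 is linear with a = -5, b = 28.6.
μ_Z = a·μ_B + b = (-5)·60.4 + 28.6 = -273.4.
Var(Z) = a²·Var(B) = (-5)²·4 = 100 (the additive constant 28.6 does not affect variance).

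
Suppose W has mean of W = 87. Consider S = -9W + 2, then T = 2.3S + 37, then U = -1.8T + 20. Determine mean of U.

mean of S = (-9)·87 + 2 = -781.
mean of T = 2.3·(-781) + 37 = -1759.3.
mean of U = (-1.8)·(-1759.3) + 20 = 3186.74.

mean of U = 3186.74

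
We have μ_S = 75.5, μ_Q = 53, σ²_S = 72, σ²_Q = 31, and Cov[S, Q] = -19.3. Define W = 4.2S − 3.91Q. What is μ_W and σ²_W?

μ_W = 4.2·μ_S + (-3.91)·μ_Q = 4.2·75.5 + (-3.91)·53 = 109.87.
σ²_W = a²·σ²_S + b²·σ²_Q + 2ab·Cov[S, Q] with a = 4.2, b = -3.91.
= 4.2²·72 + (-3.91)²·31 + 2·4.2·(-3.91)·(-19.3)
= 1270.08 + 473.9311 + 633.8892 = 2377.9003.

μ_W = 109.87, σ²_W = 2377.9003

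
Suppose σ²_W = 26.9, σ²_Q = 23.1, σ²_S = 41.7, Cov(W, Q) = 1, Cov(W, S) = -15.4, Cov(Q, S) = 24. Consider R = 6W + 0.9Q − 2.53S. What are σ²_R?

σ²_R = 1623.07653

σ²_R = a²·σ²_W + b²·σ²_Q + c²·σ²_S + 2ab·Cov(W, Q) + 2ac·Cov(W, S) + 2bc·Cov(Q, S), with a = 6, b = 0.9, c = -2.53.
= 968.4 + 18.711 + 266.91753 + 10.8 + 467.544 + (-109.296)
= 1623.07653.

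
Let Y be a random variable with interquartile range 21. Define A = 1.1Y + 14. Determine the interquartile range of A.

IQR(A) = 23.1

Under A = aY + b, IQR(A) = |a|·IQR(Y) = |1.1|·21 = 23.1 (shifts cancel; spread scales by |a|).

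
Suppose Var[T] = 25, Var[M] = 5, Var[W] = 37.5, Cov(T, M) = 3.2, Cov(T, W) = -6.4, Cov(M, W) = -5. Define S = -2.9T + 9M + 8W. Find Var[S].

Var[S] = 2425.17

Var[S] = a²·Var[T] + b²·Var[M] + c²·Var[W] + 2ab·Cov(T, M) + 2ac·Cov(T, W) + 2bc·Cov(M, W), with a = -2.9, b = 9, c = 8.
= 210.25 + 405 + 2400 + (-167.04) + 296.96 + (-720)
= 2425.17.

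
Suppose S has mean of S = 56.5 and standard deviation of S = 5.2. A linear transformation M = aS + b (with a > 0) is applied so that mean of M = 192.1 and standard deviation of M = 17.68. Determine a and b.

standard deviation of M = a·standard deviation of S (a > 0), so a = 17.68/5.2 = 3.4.
mean of M = a·mean of S + b, so b = 192.1 − 3.4·56.5 = 0.

a = 3.4, b = 0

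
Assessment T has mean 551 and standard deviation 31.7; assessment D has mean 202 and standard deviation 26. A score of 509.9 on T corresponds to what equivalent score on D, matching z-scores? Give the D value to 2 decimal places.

z = (509.9 − 551)/31.7 ≈ -1.2965.
D = 202 + z·26 = 202 + (509.9 − 551)·26/31.7 ≈ 168.29.

D = 168.29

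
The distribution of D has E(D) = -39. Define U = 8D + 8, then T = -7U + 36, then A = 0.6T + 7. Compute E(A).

E(A) = 1305.4

E(U) = 8·(-39) + 8 = -304.
E(T) = (-7)·(-304) + 36 = 2164.
E(A) = 0.6·2164 + 7 = 1305.4.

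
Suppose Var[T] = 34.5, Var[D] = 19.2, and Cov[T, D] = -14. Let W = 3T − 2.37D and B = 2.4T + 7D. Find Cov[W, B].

By bilinearity, Cov[W, B] = ac·Var[T] + bd·Var[D] + (ad+bc)·Cov[T, D], with a=3, b=-2.37, c=2.4, d=7.
ac·Var[T] = 3·2.4·34.5 = 248.4
bd·Var[D] = (-2.37)·7·19.2 = -318.528
(ad+bc)·Cov[T, D] = (15.312)·(-14) = -214.368
Cov[W, B] = 248.4 + (-318.528) + (-214.368) = -284.496.

Cov[W, B] = -284.496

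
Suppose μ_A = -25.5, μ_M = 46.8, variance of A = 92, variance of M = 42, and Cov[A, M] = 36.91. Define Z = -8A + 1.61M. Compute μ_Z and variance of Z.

μ_Z = 279.348, variance of Z = 5046.0666

μ_Z = (-8)·μ_A + 1.61·μ_M = (-8)·(-25.5) + 1.61·46.8 = 279.348.
variance of Z = a²·variance of A + b²·variance of M + 2ab·Cov[A, M] with a = -8, b = 1.61.
= (-8)²·92 + 1.61²·42 + 2·(-8)·1.61·36.91
= 5888 + 108.8682 + (-950.8016) = 5046.0666.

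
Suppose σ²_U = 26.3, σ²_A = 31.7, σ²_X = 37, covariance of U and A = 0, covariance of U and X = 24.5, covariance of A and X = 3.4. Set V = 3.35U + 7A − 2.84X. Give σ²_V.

σ²_V = 1545.50895

σ²_V = a²·σ²_U + b²·σ²_A + c²·σ²_X + 2ab·covariance of U and A + 2ac·covariance of U and X + 2bc·covariance of A and X, with a = 3.35, b = 7, c = -2.84.
= 295.15175 + 1553.3 + 298.4272 + 0 + (-466.186) + (-135.184)
= 1545.50895.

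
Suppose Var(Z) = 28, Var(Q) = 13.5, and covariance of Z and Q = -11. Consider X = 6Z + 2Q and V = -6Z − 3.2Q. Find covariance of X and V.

covariance of X and V = -751.2

By bilinearity, covariance of X and V = ac·Var(Z) + bd·Var(Q) + (ad+bc)·covariance of Z and Q, with a=6, b=2, c=-6, d=-3.2.
ac·Var(Z) = 6·(-6)·28 = -1008
bd·Var(Q) = 2·(-3.2)·13.5 = -86.4
(ad+bc)·covariance of Z and Q = (-31.2)·(-11) = 343.2
covariance of X and V = -1008 + (-86.4) + 343.2 = -751.2.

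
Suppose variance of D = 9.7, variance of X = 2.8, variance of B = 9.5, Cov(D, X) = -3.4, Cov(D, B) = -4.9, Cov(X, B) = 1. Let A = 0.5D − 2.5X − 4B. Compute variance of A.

variance of A = 220.025

variance of A = a²·variance of D + b²·variance of X + c²·variance of B + 2ab·Cov(D, X) + 2ac·Cov(D, B) + 2bc·Cov(X, B), with a = 0.5, b = -2.5, c = -4.
= 2.425 + 17.5 + 152 + 8.5 + 19.6 + 20
= 220.025.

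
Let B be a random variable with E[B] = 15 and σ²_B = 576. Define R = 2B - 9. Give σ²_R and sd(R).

σ²_R = 2304, sd(R) = 48

R = 2B - 9 is linear with a = 2, b = -9.
σ²_R = a²·σ²_B = 2²·576 = 2304 (the additive constant -9 does not affect variance).
sd(B) = √576 = 24.
sd(R) = |a|·sd(B) = |2|·24 = 48.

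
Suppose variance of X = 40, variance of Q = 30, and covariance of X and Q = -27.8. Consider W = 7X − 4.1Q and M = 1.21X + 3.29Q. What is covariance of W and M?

covariance of W and M = -568.1882

By bilinearity, covariance of W and M = ac·variance of X + bd·variance of Q + (ad+bc)·covariance of X and Q, with a=7, b=-4.1, c=1.21, d=3.29.
ac·variance of X = 7·1.21·40 = 338.8
bd·variance of Q = (-4.1)·3.29·30 = -404.67
(ad+bc)·covariance of X and Q = (18.069)·(-27.8) = -502.3182
covariance of W and M = 338.8 + (-404.67) + (-502.3182) = -568.1882.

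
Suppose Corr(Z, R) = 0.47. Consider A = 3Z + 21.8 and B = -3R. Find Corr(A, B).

Linear rescalings preserve |correlation|; the slopes 3 and -3 have opposite signs, so the correlation flips sign: Corr(A, B) = −Corr(Z, R) = -0.47.

Corr(A, B) = -0.47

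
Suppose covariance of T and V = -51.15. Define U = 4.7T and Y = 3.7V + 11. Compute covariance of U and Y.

covariance of U and Y = -889.4985

covariance of U and Y = a·c·covariance of T and V = 4.7·3.7·(-51.15) = -889.4985. Additive constants drop out.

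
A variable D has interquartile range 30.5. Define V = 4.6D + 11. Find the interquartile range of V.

IQR(V) = 140.3

Under V = aD + b, IQR(V) = |a|·IQR(D) = |4.6|·30.5 = 140.3 (shifts cancel; spread scales by |a|).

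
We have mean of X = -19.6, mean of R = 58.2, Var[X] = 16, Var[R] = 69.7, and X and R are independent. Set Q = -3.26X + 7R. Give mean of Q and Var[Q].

mean of Q = 471.296, Var[Q] = 3585.3416

mean of Q = (-3.26)·mean of X + 7·mean of R = (-3.26)·(-19.6) + 7·58.2 = 471.296.
Var[Q] = a²·Var[X] + b²·Var[R] + 2ab·covariance of X and R with a = -3.26, b = 7.
Independence gives covariance of X and R = 0.
= (-3.26)²·16 + 7²·69.7 + 2·(-3.26)·7·0
= 170.0416 + 3415.3 + 0 = 3585.3416.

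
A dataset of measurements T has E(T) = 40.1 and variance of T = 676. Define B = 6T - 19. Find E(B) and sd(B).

B = 6T - 19 is linear with a = 6, b = -19.
E(B) = a·E(T) + b = 6·40.1 + (-19) = 221.6.
sd(T) = √676 = 26.
sd(B) = |a|·sd(T) = |6|·26 = 156.

E(B) = 221.6, sd(B) = 156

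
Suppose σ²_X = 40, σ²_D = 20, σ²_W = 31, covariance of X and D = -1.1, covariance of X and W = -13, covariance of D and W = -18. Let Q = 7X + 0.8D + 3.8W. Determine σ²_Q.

σ²_Q = 1607.08

σ²_Q = a²·σ²_X + b²·σ²_D + c²·σ²_W + 2ab·covariance of X and D + 2ac·covariance of X and W + 2bc·covariance of D and W, with a = 7, b = 0.8, c = 3.8.
= 1960 + 12.8 + 447.64 + (-12.32) + (-691.6) + (-109.44)
= 1607.08.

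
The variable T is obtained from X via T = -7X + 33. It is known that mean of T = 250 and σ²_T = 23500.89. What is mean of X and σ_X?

From T = -7X + 33: mean of T = a·mean of X + b, so mean of X = (mean of T − b)/a = (250 − 33)/(-7) = -31.
σ_T = √23500.89 = 153.3.
σ_T = |a|·σ_X, so σ_X = 153.3/|-7| = 21.9.

mean of X = -31, σ_X = 21.9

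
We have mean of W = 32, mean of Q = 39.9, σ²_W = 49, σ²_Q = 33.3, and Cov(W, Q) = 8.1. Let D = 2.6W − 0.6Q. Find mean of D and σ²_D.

mean of D = 59.26, σ²_D = 317.956

mean of D = 2.6·mean of W + (-0.6)·mean of Q = 2.6·32 + (-0.6)·39.9 = 59.26.
σ²_D = a²·σ²_W + b²·σ²_Q + 2ab·Cov(W, Q) with a = 2.6, b = -0.6.
= 2.6²·49 + (-0.6)²·33.3 + 2·2.6·(-0.6)·8.1
= 331.24 + 11.988 + (-25.272) = 317.956.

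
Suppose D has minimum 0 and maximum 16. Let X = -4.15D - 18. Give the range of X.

Range(X) = 66.4

Range of D = 16 − 0 = 16.
Range(X) = |a|·Range(D) = |-4.15|·16 = 66.4.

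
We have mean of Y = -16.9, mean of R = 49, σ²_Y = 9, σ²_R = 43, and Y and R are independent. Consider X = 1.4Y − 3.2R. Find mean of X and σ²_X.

mean of X = 1.4·mean of Y + (-3.2)·mean of R = 1.4·(-16.9) + (-3.2)·49 = -180.46.
σ²_X = a²·σ²_Y + b²·σ²_R + 2ab·Cov[Y, R] with a = 1.4, b = -3.2.
Independence gives Cov[Y, R] = 0.
= 1.4²·9 + (-3.2)²·43 + 2·1.4·(-3.2)·0
= 17.64 + 440.32 + 0 = 457.96.

mean of X = -180.46, σ²_X = 457.96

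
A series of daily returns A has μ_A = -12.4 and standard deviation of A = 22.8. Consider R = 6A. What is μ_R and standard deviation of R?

μ_R = -74.4, standard deviation of R = 136.8

R = 6A is linear with a = 6, b = 0.
μ_R = a·μ_A + b = 6·(-12.4) = -74.4.
standard deviation of R = |a|·standard deviation of A = |6|·22.8 = 136.8.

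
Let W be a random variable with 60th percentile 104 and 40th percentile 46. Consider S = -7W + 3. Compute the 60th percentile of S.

Since a = -7 < 0 the transformation is decreasing, reversing order: the 60th percentile of S corresponds to the 40th percentile of W.
So P_{60}(S) = a·P_{40}(W) + b = (-7)·46 + 3 = -319.

60th percentile of S = -319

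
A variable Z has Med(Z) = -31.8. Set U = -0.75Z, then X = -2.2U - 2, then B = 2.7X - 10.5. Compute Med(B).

Med(B) = -157.569

Med(U) = (-0.75)·(-31.8) = 23.85.
Med(X) = (-2.2)·23.85 + (-2) = -54.47.
Med(B) = 2.7·(-54.47) + (-10.5) = -157.569.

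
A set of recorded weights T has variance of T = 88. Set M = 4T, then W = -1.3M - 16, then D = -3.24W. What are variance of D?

variance of M = 4²·88 = 1408.
variance of W = (-1.3)²·1408 = 2379.52.
variance of D = (-3.24)²·2379.52 = 24979.249152.

variance of D = 24979.249152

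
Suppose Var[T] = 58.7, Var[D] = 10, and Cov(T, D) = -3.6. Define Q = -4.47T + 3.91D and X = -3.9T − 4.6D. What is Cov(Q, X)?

By bilinearity, Cov(Q, X) = ac·Var[T] + bd·Var[D] + (ad+bc)·Cov(T, D), with a=-4.47, b=3.91, c=-3.9, d=-4.6.
ac·Var[T] = (-4.47)·(-3.9)·58.7 = 1023.3171
bd·Var[D] = 3.91·(-4.6)·10 = -179.86
(ad+bc)·Cov(T, D) = (5.313)·(-3.6) = -19.1268
Cov(Q, X) = 1023.3171 + (-179.86) + (-19.1268) = 824.3303.

Cov(Q, X) = 824.3303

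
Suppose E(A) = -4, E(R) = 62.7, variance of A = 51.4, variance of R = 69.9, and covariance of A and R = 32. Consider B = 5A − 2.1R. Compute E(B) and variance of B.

E(B) = 5·E(A) + (-2.1)·E(R) = 5·(-4) + (-2.1)·62.7 = -151.67.
variance of B = a²·variance of A + b²·variance of R + 2ab·covariance of A and R with a = 5, b = -2.1.
= 5²·51.4 + (-2.1)²·69.9 + 2·5·(-2.1)·32
= 1285 + 308.259 + (-672) = 921.259.

E(B) = -151.67, variance of B = 921.259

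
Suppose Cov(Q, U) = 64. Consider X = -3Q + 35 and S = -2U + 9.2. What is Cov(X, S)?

Cov(X, S) = a·c·Cov(Q, U) = (-3)·(-2)·64 = 384. Additive constants drop out.

Cov(X, S) = 384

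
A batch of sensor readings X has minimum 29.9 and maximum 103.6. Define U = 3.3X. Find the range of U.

Range(U) = 243.21

Range of X = 103.6 − 29.9 = 73.7.
Range(U) = |a|·Range(X) = |3.3|·73.7 = 243.21.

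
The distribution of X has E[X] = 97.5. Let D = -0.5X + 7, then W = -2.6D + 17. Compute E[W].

E[W] = 125.55

E[D] = (-0.5)·97.5 + 7 = -41.75.
E[W] = (-2.6)·(-41.75) + 17 = 125.55.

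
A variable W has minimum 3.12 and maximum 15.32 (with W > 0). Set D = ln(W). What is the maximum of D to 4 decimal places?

ln(W) is increasing on this domain, so max(D) comes from max(W) = 15.32: max(D) = ln(15.32) ≈ 2.7292.

max(D) = 2.7292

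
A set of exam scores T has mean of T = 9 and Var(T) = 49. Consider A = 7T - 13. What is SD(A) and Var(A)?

SD(A) = 49, Var(A) = 2401

A = 7T - 13 is linear with a = 7, b = -13.
SD(T) = √49 = 7.
SD(A) = |a|·SD(T) = |7|·7 = 49.
Var(A) = a²·Var(T) = 7²·49 = 2401 (the additive constant -13 does not affect variance).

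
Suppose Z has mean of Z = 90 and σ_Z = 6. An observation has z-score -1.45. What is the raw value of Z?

Z = mean of Z + z·σ_Z = 90 + (-1.45)·6 = 81.3.

Z = 81.3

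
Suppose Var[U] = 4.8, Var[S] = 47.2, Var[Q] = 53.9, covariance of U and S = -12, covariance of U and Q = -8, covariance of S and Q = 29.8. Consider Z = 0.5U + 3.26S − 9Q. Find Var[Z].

Var[Z] = 3152.93872

Var[Z] = a²·Var[U] + b²·Var[S] + c²·Var[Q] + 2ab·covariance of U and S + 2ac·covariance of U and Q + 2bc·covariance of S and Q, with a = 0.5, b = 3.26, c = -9.
= 1.2 + 501.62272 + 4365.9 + (-39.12) + 72 + (-1748.664)
= 3152.93872.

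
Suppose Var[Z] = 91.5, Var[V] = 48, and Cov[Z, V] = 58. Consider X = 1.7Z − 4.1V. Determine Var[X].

Var[X] = a²·Var[Z] + b²·Var[V] + 2ab·Cov[Z, V] with a = 1.7, b = -4.1.
= 1.7²·91.5 + (-4.1)²·48 + 2·1.7·(-4.1)·58
= 264.435 + 806.88 + (-808.52) = 262.795.

Var[X] = 262.795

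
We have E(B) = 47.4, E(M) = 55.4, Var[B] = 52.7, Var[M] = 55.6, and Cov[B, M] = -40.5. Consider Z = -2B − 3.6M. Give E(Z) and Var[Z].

E(Z) = (-2)·E(B) + (-3.6)·E(M) = (-2)·47.4 + (-3.6)·55.4 = -294.24.
Var[Z] = a²·Var[B] + b²·Var[M] + 2ab·Cov[B, M] with a = -2, b = -3.6.
= (-2)²·52.7 + (-3.6)²·55.6 + 2·(-2)·(-3.6)·(-40.5)
= 210.8 + 720.576 + (-583.2) = 348.176.

E(Z) = -294.24, Var[Z] = 348.176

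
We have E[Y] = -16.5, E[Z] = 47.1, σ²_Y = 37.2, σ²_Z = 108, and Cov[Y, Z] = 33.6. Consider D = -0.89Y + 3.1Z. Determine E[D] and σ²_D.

E[D] = (-0.89)·E[Y] + 3.1·E[Z] = (-0.89)·(-16.5) + 3.1·47.1 = 160.695.
σ²_D = a²·σ²_Y + b²·σ²_Z + 2ab·Cov[Y, Z] with a = -0.89, b = 3.1.
= (-0.89)²·37.2 + 3.1²·108 + 2·(-0.89)·3.1·33.6
= 29.46612 + 1037.88 + (-185.4048) = 881.94132.

E[D] = 160.695, σ²_D = 881.94132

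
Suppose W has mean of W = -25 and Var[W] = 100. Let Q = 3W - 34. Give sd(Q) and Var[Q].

sd(Q) = 30, Var[Q] = 900

Q = 3W - 34 is linear with a = 3, b = -34.
sd(W) = √100 = 10.
sd(Q) = |a|·sd(W) = |3|·10 = 30.
Var[Q] = a²·Var[W] = 3²·100 = 900 (the additive constant -34 does not affect variance).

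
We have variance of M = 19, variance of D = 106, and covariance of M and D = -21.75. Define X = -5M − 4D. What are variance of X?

variance of X = 1301

variance of X = a²·variance of M + b²·variance of D + 2ab·covariance of M and D with a = -5, b = -4.
= (-5)²·19 + (-4)²·106 + 2·(-5)·(-4)·(-21.75)
= 475 + 1696 + (-870) = 1301.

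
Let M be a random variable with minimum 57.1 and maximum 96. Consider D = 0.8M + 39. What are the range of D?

Range(D) = 31.12

Range of M = 96 − 57.1 = 38.9.
Range(D) = |a|·Range(M) = |0.8|·38.9 = 31.12.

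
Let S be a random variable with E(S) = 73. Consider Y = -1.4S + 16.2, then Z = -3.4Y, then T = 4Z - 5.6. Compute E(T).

E(Y) = (-1.4)·73 + 16.2 = -86.
E(Z) = (-3.4)·(-86) = 292.4.
E(T) = 4·292.4 + (-5.6) = 1164.

E(T) = 1164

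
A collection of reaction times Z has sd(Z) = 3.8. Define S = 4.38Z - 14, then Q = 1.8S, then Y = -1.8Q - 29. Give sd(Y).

sd(Y) = 53.92656

sd(S) = |4.38|·3.8 = 16.644.
sd(Q) = |1.8|·16.644 = 29.9592.
sd(Y) = |-1.8|·29.9592 = 53.92656.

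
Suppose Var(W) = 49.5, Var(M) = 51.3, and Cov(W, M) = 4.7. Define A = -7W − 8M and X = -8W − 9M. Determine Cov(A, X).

Cov(A, X) = 7062.5

By bilinearity, Cov(A, X) = ac·Var(W) + bd·Var(M) + (ad+bc)·Cov(W, M), with a=-7, b=-8, c=-8, d=-9.
ac·Var(W) = (-7)·(-8)·49.5 = 2772
bd·Var(M) = (-8)·(-9)·51.3 = 3693.6
(ad+bc)·Cov(W, M) = (127)·4.7 = 596.9
Cov(A, X) = 2772 + 3693.6 + 596.9 = 7062.5.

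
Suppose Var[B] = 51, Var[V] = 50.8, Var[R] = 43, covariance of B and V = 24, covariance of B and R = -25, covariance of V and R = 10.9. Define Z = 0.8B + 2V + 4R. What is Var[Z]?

Var[Z] = a²·Var[B] + b²·Var[V] + c²·Var[R] + 2ab·covariance of B and V + 2ac·covariance of B and R + 2bc·covariance of V and R, with a = 0.8, b = 2, c = 4.
= 32.64 + 203.2 + 688 + 76.8 + (-160) + 174.4
= 1015.04.

Var[Z] = 1015.04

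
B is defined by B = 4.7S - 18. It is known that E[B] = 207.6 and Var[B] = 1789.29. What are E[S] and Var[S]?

From B = 4.7S - 18: E[B] = a·E[S] + b, so E[S] = (E[B] − b)/a = (207.6 − (-18))/4.7 = 48.
Var[B] = a²·Var[S], so Var[S] = 1789.29/4.7² = 81.

E[S] = 48, Var[S] = 81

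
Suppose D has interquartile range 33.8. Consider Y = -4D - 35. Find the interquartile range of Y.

Under Y = aD + b, IQR(Y) = |a|·IQR(D) = |-4|·33.8 = 135.2 (shifts cancel; spread scales by |a|).

IQR(Y) = 135.2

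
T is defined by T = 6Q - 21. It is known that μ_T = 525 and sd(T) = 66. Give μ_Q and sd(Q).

From T = 6Q - 21: μ_T = a·μ_Q + b, so μ_Q = (μ_T − b)/a = (525 − (-21))/6 = 91.
sd(T) = |a|·sd(Q), so sd(Q) = 66/|6| = 11.

μ_Q = 91, sd(Q) = 11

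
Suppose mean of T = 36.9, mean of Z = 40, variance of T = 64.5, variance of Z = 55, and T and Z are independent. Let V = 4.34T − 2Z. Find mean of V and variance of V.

mean of V = 80.146, variance of V = 1434.8962

mean of V = 4.34·mean of T + (-2)·mean of Z = 4.34·36.9 + (-2)·40 = 80.146.
variance of V = a²·variance of T + b²·variance of Z + 2ab·Cov(T, Z) with a = 4.34, b = -2.
Independence gives Cov(T, Z) = 0.
= 4.34²·64.5 + (-2)²·55 + 2·4.34·(-2)·0
= 1214.8962 + 220 + 0 = 1434.8962.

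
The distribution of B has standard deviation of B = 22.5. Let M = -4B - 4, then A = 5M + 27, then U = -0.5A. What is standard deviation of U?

standard deviation of U = 225

standard deviation of M = |-4|·22.5 = 90.
standard deviation of A = |5|·90 = 450.
standard deviation of U = |-0.5|·450 = 225.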